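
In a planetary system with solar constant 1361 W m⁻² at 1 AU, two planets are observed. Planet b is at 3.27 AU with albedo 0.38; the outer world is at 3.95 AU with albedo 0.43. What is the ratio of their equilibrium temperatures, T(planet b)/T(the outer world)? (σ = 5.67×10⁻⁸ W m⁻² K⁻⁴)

T₁/T₂ ≈ 1.122

T_eq = [S₀(1−A)/(4σd²)]^(1/4), so T ∝ (1−A)^(1/4) / √d.
T₁ = [1361×0.62/(4×5.67×10⁻⁸×3.27²)]^(1/4) = 136.58 K.
T₂ = [1361×0.57/(4×5.67×10⁻⁸×3.95²)]^(1/4) = 121.68 K.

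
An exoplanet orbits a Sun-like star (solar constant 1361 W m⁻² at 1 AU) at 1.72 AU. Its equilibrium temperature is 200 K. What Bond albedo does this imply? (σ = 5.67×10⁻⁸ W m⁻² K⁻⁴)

Flux at 1.72 AU: S = 1361/1.72² = 460 W m⁻².
From T_eq⁴ = S(1−A)/(4σ): 1−A = 4σT_eq⁴/S.
1−A = 4 × 5.67×10⁻⁸ × (200)⁴ / 460 = 0.789.

A ≈ 0.21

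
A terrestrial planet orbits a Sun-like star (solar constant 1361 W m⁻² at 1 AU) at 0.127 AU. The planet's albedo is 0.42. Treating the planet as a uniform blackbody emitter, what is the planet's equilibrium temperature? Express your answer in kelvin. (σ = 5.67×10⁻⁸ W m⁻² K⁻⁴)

T_eq ≈ 682 K

Flux at 0.127 AU: S = 1361/0.127² = 8.44×10⁴ W m⁻².
Energy balance: absorbed = emitted ⇒ πR²·S(1−A) = 4πR²·σT_eq⁴, so T_eq⁴ = S(1−A)/(4σ).
T_eq = [8.44×10⁴ × 0.58 / (4 × 5.67×10⁻⁸)]^(1/4) = (2.16×10¹¹)^(1/4) = 682 K.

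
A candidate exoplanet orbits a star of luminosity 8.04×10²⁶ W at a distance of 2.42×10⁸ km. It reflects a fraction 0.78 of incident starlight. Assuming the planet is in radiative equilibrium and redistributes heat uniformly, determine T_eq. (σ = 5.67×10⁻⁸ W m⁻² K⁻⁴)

T_eq ≈ 180 K

d = 2.42×10⁸ km = 2.42×10¹¹ m.
Flux: S = L/(4πd²) = 8.04×10²⁶/(4π×(2.42×10¹¹)²) = 1090 W m⁻².
Energy balance: absorbed = emitted ⇒ πR²·S(1−A) = 4πR²·σT_eq⁴, so T_eq⁴ = S(1−A)/(4σ).
T_eq = [1090 × 0.22 / (4 × 5.67×10⁻⁸)]^(1/4) = (1.06×10⁹)^(1/4) = 180 K.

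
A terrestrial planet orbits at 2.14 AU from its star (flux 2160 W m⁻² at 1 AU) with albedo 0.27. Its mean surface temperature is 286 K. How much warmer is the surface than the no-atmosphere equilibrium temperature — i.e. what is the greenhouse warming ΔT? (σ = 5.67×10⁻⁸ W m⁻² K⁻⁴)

ΔT ≈ 88.6 K

S = 2160/2.14² = 471.7 W m⁻².
T_eq = [S(1−A)/(4σ)]^(1/4) = [471.7×0.73/(4×5.67×10⁻⁸)]^(1/4) = 197.4 K.
ΔT = T_surf − T_eq = 286 − 197.4.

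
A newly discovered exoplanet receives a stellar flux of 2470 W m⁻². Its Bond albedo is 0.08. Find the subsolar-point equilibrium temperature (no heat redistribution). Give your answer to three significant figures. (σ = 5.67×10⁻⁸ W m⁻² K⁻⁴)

At the subsolar point the surface absorbs S(1−A) and emits σT⁴ per unit area — no factor of 4, since only the local patch is in balance.
T = [2470 × 0.92 / 5.67×10⁻⁸]^(1/4) = (4.01×10¹⁰)^(1/4) = 447 K.

T_ss ≈ 447 K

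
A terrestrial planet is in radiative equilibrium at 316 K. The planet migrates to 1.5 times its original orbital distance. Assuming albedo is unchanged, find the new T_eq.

T_eq ≈ 258 K

T_eq ∝ L^(1/4) · d^(−1/2).
T′ = 316 / 1.5^(1/2) = 258 K.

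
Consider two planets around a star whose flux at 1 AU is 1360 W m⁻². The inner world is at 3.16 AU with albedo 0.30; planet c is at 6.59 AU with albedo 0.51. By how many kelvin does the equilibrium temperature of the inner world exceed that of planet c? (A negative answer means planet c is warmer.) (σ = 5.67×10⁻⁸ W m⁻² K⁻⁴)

ΔT ≈ 52.5 K

T_eq = [S₀(1−A)/(4σd²)]^(1/4), so T ∝ (1−A)^(1/4) / √d.
T₁ = [1360×0.70/(4×5.67×10⁻⁸×3.16²)]^(1/4) = 143.19 K.
T₂ = [1360×0.49/(4×5.67×10⁻⁸×6.59²)]^(1/4) = 90.69 K.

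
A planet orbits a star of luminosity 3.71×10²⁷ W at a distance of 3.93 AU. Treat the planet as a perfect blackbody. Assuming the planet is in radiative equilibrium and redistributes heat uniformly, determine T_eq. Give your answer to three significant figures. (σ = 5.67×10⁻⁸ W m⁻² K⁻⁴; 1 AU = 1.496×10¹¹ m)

T_eq ≈ 248 K

d = 3.93 AU = 5.88×10¹¹ m.
Flux: S = L/(4πd²) = 3.71×10²⁷/(4π×(5.88×10¹¹)²) = 854 W m⁻².
Energy balance: absorbed = emitted ⇒ πR²·S(1−A) = 4πR²·σT_eq⁴, so T_eq⁴ = S(1−A)/(4σ).
T_eq = [854 × 1.00 / (4 × 5.67×10⁻⁸)]^(1/4) = (3.77×10⁹)^(1/4) = 248 K.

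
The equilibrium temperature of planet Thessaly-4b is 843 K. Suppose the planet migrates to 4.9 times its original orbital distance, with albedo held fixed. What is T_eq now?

T_eq ∝ L^(1/4) · d^(−1/2).
T′ = 843 / 4.9^(1/2) = 381 K.

T_eq ≈ 381 K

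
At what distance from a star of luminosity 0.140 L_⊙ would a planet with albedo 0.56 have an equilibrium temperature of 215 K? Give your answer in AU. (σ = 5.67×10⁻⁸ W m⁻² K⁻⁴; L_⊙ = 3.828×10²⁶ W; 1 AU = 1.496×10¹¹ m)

d ≈ 0.416 AU

L = 0.140 × 3.828×10²⁶ = 5.36×10²⁵ W.
From T_eq⁴ = L(1−A)/(16πσd²): d = √[L(1−A)/(16πσT_eq⁴)].
d = √[5.36×10²⁵ × 0.44 / (16π × 5.67×10⁻⁸ × (215)⁴)] = 6.22×10¹⁰ m = 0.416 AU.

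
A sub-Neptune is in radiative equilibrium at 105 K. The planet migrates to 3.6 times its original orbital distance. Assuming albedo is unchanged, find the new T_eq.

T_eq ≈ 55.3 K

T_eq ∝ L^(1/4) · d^(−1/2).
T′ = 105 / 3.6^(1/2) = 55.3 K.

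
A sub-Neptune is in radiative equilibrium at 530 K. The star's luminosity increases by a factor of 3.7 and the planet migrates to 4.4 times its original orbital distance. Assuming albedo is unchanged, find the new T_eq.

T_eq ≈ 350 K

T_eq ∝ L^(1/4) · d^(−1/2).
T′ = 530 × 3.7^(1/4) / 4.4^(1/2) = 350 K.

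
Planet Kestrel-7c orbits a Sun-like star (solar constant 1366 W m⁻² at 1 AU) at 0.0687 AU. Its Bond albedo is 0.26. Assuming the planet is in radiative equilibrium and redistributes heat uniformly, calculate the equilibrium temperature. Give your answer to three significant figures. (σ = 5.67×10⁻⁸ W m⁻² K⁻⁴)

T_eq ≈ 986 K

Flux at 0.0687 AU: S = 1366/0.0687² = 2.89×10⁵ W m⁻².
Energy balance: absorbed = emitted ⇒ πR²·S(1−A) = 4πR²·σT_eq⁴, so T_eq⁴ = S(1−A)/(4σ).
T_eq = [2.89×10⁵ × 0.74 / (4 × 5.67×10⁻⁸)]^(1/4) = (9.44×10¹¹)^(1/4) = 986 K.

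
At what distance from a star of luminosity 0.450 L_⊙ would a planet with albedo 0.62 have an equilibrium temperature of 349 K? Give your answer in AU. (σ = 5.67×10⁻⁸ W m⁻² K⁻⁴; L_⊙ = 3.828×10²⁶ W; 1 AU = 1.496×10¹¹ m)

d ≈ 0.263 AU

L = 0.450 × 3.828×10²⁶ = 1.72×10²⁶ W.
From T_eq⁴ = L(1−A)/(16πσd²): d = √[L(1−A)/(16πσT_eq⁴)].
d = √[1.72×10²⁶ × 0.38 / (16π × 5.67×10⁻⁸ × (349)⁴)] = 3.93×10¹⁰ m = 0.263 AU.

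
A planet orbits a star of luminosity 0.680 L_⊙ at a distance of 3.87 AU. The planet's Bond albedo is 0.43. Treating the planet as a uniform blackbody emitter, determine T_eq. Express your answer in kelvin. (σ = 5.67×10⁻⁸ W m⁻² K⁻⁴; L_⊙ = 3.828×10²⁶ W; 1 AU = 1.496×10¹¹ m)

T_eq ≈ 112 K

d = 3.87 AU = 5.79×10¹¹ m.
L = 0.680 × 3.828×10²⁶ = 2.60×10²⁶ W.
Flux: S = L/(4πd²) = 2.60×10²⁶/(4π×(5.79×10¹¹)²) = 61.8 W m⁻².
Energy balance: absorbed = emitted ⇒ πR²·S(1−A) = 4πR²·σT_eq⁴, so T_eq⁴ = S(1−A)/(4σ).
T_eq = [61.8 × 0.57 / (4 × 5.67×10⁻⁸)]^(1/4) = (1.55×10⁸)^(1/4) = 112 K.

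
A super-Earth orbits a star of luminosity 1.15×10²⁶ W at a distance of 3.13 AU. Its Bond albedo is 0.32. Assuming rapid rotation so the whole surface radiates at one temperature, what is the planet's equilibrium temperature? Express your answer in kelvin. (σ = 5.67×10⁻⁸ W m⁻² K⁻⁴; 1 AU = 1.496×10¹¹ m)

T_eq ≈ 106 K

d = 3.13 AU = 4.68×10¹¹ m.
Flux: S = L/(4πd²) = 1.15×10²⁶/(4π×(4.68×10¹¹)²) = 41.7 W m⁻².
Energy balance: absorbed = emitted ⇒ πR²·S(1−A) = 4πR²·σT_eq⁴, so T_eq⁴ = S(1−A)/(4σ).
T_eq = [41.7 × 0.68 / (4 × 5.67×10⁻⁸)]^(1/4) = (1.25×10⁸)^(1/4) = 106 K.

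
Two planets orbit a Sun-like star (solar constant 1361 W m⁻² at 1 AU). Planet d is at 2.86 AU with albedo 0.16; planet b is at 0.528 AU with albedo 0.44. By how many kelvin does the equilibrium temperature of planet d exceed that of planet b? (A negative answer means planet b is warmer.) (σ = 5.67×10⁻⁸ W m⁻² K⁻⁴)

T_eq = [S₀(1−A)/(4σd²)]^(1/4), so T ∝ (1−A)^(1/4) / √d.
T₁ = [1361×0.84/(4×5.67×10⁻⁸×2.86²)]^(1/4) = 157.56 K.
T₂ = [1361×0.56/(4×5.67×10⁻⁸×0.528²)]^(1/4) = 331.35 K.

ΔT ≈ -173.8 K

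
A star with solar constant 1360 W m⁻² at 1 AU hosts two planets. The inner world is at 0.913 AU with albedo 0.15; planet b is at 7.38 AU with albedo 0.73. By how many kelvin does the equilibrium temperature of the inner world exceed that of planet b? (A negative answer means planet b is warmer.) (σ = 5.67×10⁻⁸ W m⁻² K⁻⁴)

ΔT ≈ 205.8 K

T_eq = [S₀(1−A)/(4σd²)]^(1/4), so T ∝ (1−A)^(1/4) / √d.
T₁ = [1360×0.85/(4×5.67×10⁻⁸×0.913²)]^(1/4) = 279.64 K.
T₂ = [1360×0.27/(4×5.67×10⁻⁸×7.38²)]^(1/4) = 73.84 K.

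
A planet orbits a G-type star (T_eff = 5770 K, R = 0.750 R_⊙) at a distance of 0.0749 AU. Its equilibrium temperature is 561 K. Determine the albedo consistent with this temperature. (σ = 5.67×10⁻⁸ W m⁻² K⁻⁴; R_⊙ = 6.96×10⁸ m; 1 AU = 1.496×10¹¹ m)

R_⋆ = 0.750 × 6.96×10⁸ = 5.22×10⁸ m.
d = 0.0749 AU = 1.12×10¹⁰ m.
L = 4πR_⋆²σT_⋆⁴ = 4π(5.22×10⁸)² × 5.67×10⁻⁸ × (5770)⁴ = 2.15×10²⁶ W.
S = L/(4πd²) = 1.36×10⁵ W m⁻².
From T_eq⁴ = S(1−A)/(4σ): 1−A = 4σT_eq⁴/S.
1−A = 4 × 5.67×10⁻⁸ × (561)⁴ / 1.36×10⁵ = 0.165.

A ≈ 0.84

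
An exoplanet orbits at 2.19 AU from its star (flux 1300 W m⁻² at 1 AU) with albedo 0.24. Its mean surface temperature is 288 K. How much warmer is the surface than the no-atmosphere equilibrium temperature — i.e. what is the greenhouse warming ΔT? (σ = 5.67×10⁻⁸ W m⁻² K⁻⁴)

S = 1300/2.19² = 271.1 W m⁻².
T_eq = [S(1−A)/(4σ)]^(1/4) = [271.1×0.76/(4×5.67×10⁻⁸)]^(1/4) = 173.6 K.
ΔT = T_surf − T_eq = 288 − 173.6.

ΔT ≈ 114.4 K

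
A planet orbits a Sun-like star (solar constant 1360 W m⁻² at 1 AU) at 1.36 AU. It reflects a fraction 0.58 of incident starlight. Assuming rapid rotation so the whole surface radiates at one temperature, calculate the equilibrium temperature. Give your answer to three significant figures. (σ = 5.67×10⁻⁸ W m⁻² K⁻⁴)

T_eq ≈ 192 K

Flux at 1.36 AU: S = 1360/1.36² = 735 W m⁻².
Energy balance: absorbed = emitted ⇒ πR²·S(1−A) = 4πR²·σT_eq⁴, so T_eq⁴ = S(1−A)/(4σ).
T_eq = [735 × 0.42 / (4 × 5.67×10⁻⁸)]^(1/4) = (1.36×10⁹)^(1/4) = 192 K.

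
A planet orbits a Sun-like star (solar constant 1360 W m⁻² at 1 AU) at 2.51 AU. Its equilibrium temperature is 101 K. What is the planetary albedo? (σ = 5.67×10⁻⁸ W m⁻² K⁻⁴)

A ≈ 0.89

Flux at 2.51 AU: S = 1360/2.51² = 216 W m⁻².
From T_eq⁴ = S(1−A)/(4σ): 1−A = 4σT_eq⁴/S.
1−A = 4 × 5.67×10⁻⁸ × (101)⁴ / 216 = 0.109.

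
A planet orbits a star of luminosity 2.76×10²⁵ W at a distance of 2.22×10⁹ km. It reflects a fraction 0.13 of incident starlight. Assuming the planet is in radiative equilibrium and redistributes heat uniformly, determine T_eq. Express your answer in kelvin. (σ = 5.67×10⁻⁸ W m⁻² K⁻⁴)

d = 2.22×10⁹ km = 2.22×10¹² m.
Flux: S = L/(4πd²) = 2.76×10²⁵/(4π×(2.22×10¹²)²) = 0.446 W m⁻².
Energy balance: absorbed = emitted ⇒ πR²·S(1−A) = 4πR²·σT_eq⁴, so T_eq⁴ = S(1−A)/(4σ).
T_eq = [0.446 × 0.87 / (4 × 5.67×10⁻⁸)]^(1/4) = (1.71×10⁶)^(1/4) = 36.2 K.

T_eq ≈ 36.2 K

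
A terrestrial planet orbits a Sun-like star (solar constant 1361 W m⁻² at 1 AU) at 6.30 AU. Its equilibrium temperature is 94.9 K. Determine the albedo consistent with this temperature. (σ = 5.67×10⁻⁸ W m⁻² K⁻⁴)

A ≈ 0.46

Flux at 6.30 AU: S = 1361/6.30² = 34.3 W m⁻².
From T_eq⁴ = S(1−A)/(4σ): 1−A = 4σT_eq⁴/S.
1−A = 4 × 5.67×10⁻⁸ × (94.9)⁴ / 34.3 = 0.536.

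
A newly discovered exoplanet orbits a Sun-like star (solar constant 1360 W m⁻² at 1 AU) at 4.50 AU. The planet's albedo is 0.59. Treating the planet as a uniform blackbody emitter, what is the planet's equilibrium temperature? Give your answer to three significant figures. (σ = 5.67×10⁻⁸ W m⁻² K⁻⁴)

Flux at 4.50 AU: S = 1360/4.50² = 67.2 W m⁻².
Energy balance: absorbed = emitted ⇒ πR²·S(1−A) = 4πR²·σT_eq⁴, so T_eq⁴ = S(1−A)/(4σ).
T_eq = [67.2 × 0.41 / (4 × 5.67×10⁻⁸)]^(1/4) = (1.21×10⁸)^(1/4) = 105 K.

T_eq ≈ 105 K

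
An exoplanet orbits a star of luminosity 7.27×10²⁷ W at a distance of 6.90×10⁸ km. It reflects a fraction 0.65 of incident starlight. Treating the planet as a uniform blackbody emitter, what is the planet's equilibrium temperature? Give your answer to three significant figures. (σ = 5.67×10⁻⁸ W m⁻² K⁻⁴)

d = 6.90×10⁸ km = 6.90×10¹¹ m.
Flux: S = L/(4πd²) = 7.27×10²⁷/(4π×(6.90×10¹¹)²) = 1220 W m⁻².
Energy balance: absorbed = emitted ⇒ πR²·S(1−A) = 4πR²·σT_eq⁴, so T_eq⁴ = S(1−A)/(4σ).
T_eq = [1220 × 0.35 / (4 × 5.67×10⁻⁸)]^(1/4) = (1.88×10⁹)^(1/4) = 208 K.

T_eq ≈ 208 K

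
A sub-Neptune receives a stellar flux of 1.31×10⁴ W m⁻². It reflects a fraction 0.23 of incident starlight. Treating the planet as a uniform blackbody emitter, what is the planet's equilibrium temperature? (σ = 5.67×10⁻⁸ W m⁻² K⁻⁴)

T_eq ≈ 459 K

Energy balance: absorbed = emitted ⇒ πR²·S(1−A) = 4πR²·σT_eq⁴, so T_eq⁴ = S(1−A)/(4σ).
T_eq = [1.31×10⁴ × 0.77 / (4 × 5.67×10⁻⁸)]^(1/4) = (4.45×10¹⁰)^(1/4) = 459 K.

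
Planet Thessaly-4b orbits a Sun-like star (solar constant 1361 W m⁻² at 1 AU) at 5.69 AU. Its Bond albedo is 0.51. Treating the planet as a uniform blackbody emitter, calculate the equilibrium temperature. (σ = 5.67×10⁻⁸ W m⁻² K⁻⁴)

T_eq ≈ 97.6 K

Flux at 5.69 AU: S = 1361/5.69² = 42.0 W m⁻².
Energy balance: absorbed = emitted ⇒ πR²·S(1−A) = 4πR²·σT_eq⁴, so T_eq⁴ = S(1−A)/(4σ).
T_eq = [42.0 × 0.49 / (4 × 5.67×10⁻⁸)]^(1/4) = (9.08×10⁷)^(1/4) = 97.6 K.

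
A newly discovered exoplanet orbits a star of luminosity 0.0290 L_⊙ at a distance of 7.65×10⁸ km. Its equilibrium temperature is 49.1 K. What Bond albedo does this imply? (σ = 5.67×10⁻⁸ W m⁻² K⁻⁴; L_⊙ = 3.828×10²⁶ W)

d = 7.65×10⁸ km = 7.65×10¹¹ m.
L = 0.0290 × 3.828×10²⁶ = 1.11×10²⁵ W.
Flux: S = L/(4πd²) = 1.11×10²⁵/(4π×(7.65×10¹¹)²) = 1.51 W m⁻².
From T_eq⁴ = S(1−A)/(4σ): 1−A = 4σT_eq⁴/S.
1−A = 4 × 5.67×10⁻⁸ × (49.1)⁴ / 1.51 = 0.873.

A ≈ 0.13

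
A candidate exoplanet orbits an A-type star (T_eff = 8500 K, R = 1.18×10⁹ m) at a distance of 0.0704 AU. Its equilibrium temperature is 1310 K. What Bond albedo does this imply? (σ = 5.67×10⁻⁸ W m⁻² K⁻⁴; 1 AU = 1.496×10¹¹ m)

A ≈ 0.82

d = 0.0704 AU = 1.05×10¹⁰ m.
L = 4πR_⋆²σT_⋆⁴ = 4π(1.18×10⁹)² × 5.67×10⁻⁸ × (8500)⁴ = 5.18×10²⁷ W.
S = L/(4πd²) = 3.72×10⁶ W m⁻².
From T_eq⁴ = S(1−A)/(4σ): 1−A = 4σT_eq⁴/S.
1−A = 4 × 5.67×10⁻⁸ × (1310)⁴ / 3.72×10⁶ = 0.180.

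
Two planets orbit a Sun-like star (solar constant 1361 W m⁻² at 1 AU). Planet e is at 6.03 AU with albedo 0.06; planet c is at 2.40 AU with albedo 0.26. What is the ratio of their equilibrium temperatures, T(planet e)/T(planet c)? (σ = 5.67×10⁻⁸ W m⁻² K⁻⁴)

T_eq = [S₀(1−A)/(4σd²)]^(1/4), so T ∝ (1−A)^(1/4) / √d.
T₁ = [1361×0.94/(4×5.67×10⁻⁸×6.03²)]^(1/4) = 111.60 K.
T₂ = [1361×0.74/(4×5.67×10⁻⁸×2.40²)]^(1/4) = 166.63 K.

T₁/T₂ ≈ 0.670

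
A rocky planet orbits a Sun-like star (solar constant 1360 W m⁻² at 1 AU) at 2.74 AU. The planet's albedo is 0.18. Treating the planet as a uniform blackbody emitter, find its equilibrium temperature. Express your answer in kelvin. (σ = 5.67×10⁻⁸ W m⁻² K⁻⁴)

T_eq ≈ 160 K

Flux at 2.74 AU: S = 1360/2.74² = 181 W m⁻².
Energy balance: absorbed = emitted ⇒ πR²·S(1−A) = 4πR²·σT_eq⁴, so T_eq⁴ = S(1−A)/(4σ).
T_eq = [181 × 0.82 / (4 × 5.67×10⁻⁸)]^(1/4) = (6.55×10⁸)^(1/4) = 160 K.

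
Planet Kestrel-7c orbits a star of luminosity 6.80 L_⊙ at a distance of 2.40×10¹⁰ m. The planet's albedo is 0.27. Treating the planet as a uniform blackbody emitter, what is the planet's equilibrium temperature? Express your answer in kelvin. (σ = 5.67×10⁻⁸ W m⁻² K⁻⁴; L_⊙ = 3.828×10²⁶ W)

T_eq ≈ 1040 K

L = 6.80 × 3.828×10²⁶ = 2.60×10²⁷ W.
Flux: S = L/(4πd²) = 2.60×10²⁷/(4π×(2.40×10¹⁰)²) = 3.60×10⁵ W m⁻².
Energy balance: absorbed = emitted ⇒ πR²·S(1−A) = 4πR²·σT_eq⁴, so T_eq⁴ = S(1−A)/(4σ).
T_eq = [3.60×10⁵ × 0.73 / (4 × 5.67×10⁻⁸)]^(1/4) = (1.16×10¹²)^(1/4) = 1040 K.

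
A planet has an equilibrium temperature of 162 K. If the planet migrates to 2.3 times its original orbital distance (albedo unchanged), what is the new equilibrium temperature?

T_eq ≈ 107 K

T_eq ∝ L^(1/4) · d^(−1/2).
T′ = 162 / 2.3^(1/2) = 107 K.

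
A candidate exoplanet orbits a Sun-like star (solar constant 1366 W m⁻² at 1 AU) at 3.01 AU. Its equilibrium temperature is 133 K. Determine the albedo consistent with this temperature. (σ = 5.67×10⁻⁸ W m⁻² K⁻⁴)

Flux at 3.01 AU: S = 1366/3.01² = 151 W m⁻².
From T_eq⁴ = S(1−A)/(4σ): 1−A = 4σT_eq⁴/S.
1−A = 4 × 5.67×10⁻⁸ × (133)⁴ / 151 = 0.471.

A ≈ 0.53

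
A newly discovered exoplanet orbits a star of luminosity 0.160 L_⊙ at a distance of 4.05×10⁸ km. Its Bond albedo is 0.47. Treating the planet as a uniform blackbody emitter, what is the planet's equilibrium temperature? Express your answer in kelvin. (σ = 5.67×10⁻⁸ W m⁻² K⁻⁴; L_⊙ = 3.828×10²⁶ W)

T_eq ≈ 91.3 K

d = 4.05×10⁸ km = 4.05×10¹¹ m.
L = 0.160 × 3.828×10²⁶ = 6.12×10²⁵ W.
Flux: S = L/(4πd²) = 6.12×10²⁵/(4π×(4.05×10¹¹)²) = 29.7 W m⁻².
Energy balance: absorbed = emitted ⇒ πR²·S(1−A) = 4πR²·σT_eq⁴, so T_eq⁴ = S(1−A)/(4σ).
T_eq = [29.7 × 0.53 / (4 × 5.67×10⁻⁸)]^(1/4) = (6.94×10⁷)^(1/4) = 91.3 K.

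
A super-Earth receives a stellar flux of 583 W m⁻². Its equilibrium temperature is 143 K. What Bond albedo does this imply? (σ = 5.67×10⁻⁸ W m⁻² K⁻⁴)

A ≈ 0.84

From T_eq⁴ = S(1−A)/(4σ): 1−A = 4σT_eq⁴/S.
1−A = 4 × 5.67×10⁻⁸ × (143)⁴ / 583 = 0.163.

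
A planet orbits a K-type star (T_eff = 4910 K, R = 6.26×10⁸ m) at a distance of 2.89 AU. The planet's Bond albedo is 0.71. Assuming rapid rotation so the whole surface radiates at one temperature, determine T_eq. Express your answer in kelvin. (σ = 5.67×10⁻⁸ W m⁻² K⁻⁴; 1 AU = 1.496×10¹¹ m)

T_eq ≈ 96.9 K

d = 2.89 AU = 4.32×10¹¹ m.
L = 4πR_⋆²σT_⋆⁴ = 4π(6.26×10⁸)² × 5.67×10⁻⁸ × (4910)⁴ = 1.62×10²⁶ W.
S = L/(4πd²) = 69.1 W m⁻².
Energy balance: absorbed = emitted ⇒ πR²·S(1−A) = 4πR²·σT_eq⁴, so T_eq⁴ = S(1−A)/(4σ).
T_eq = [69.1 × 0.29 / (4 × 5.67×10⁻⁸)]^(1/4) = (8.83×10⁷)^(1/4) = 96.9 K.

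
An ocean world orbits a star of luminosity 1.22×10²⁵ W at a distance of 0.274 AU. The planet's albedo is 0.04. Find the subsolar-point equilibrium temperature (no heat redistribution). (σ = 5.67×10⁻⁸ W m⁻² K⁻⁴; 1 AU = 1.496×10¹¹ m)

d = 0.274 AU = 4.10×10¹⁰ m.
Flux: S = L/(4πd²) = 1.22×10²⁵/(4π×(4.10×10¹⁰)²) = 578 W m⁻².
At the subsolar point the surface absorbs S(1−A) and emits σT⁴ per unit area — no factor of 4, since only the local patch is in balance.
T = [578 × 0.96 / 5.67×10⁻⁸]^(1/4) = (9.78×10⁹)^(1/4) = 314 K.

T_ss ≈ 314 K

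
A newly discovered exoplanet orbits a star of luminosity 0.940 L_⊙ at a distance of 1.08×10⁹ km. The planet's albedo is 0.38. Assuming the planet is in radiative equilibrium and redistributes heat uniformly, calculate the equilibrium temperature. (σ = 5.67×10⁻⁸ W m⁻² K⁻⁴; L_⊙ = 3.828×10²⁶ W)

T_eq ≈ 90.5 K

d = 1.08×10⁹ km = 1.08×10¹² m.
L = 0.940 × 3.828×10²⁶ = 3.60×10²⁶ W.
Flux: S = L/(4πd²) = 3.60×10²⁶/(4π×(1.08×10¹²)²) = 24.5 W m⁻².
Energy balance: absorbed = emitted ⇒ πR²·S(1−A) = 4πR²·σT_eq⁴, so T_eq⁴ = S(1−A)/(4σ).
T_eq = [24.5 × 0.62 / (4 × 5.67×10⁻⁸)]^(1/4) = (6.71×10⁷)^(1/4) = 90.5 K.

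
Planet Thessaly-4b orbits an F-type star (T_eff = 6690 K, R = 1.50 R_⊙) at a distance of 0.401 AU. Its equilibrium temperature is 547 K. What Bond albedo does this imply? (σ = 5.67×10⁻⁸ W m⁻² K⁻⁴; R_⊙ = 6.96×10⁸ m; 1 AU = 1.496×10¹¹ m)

R_⋆ = 1.50 × 6.96×10⁸ = 1.04×10⁹ m.
d = 0.401 AU = 6.00×10¹⁰ m.
L = 4πR_⋆²σT_⋆⁴ = 4π(1.04×10⁹)² × 5.67×10⁻⁸ × (6690)⁴ = 1.56×10²⁷ W.
S = L/(4πd²) = 3.44×10⁴ W m⁻².
From T_eq⁴ = S(1−A)/(4σ): 1−A = 4σT_eq⁴/S.
1−A = 4 × 5.67×10⁻⁸ × (547)⁴ / 3.44×10⁴ = 0.590.

A ≈ 0.41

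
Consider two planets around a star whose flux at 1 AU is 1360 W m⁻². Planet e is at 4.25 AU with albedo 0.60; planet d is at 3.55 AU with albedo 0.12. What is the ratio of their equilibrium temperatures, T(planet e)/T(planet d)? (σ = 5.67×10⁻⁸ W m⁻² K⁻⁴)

T₁/T₂ ≈ 0.750

T_eq = [S₀(1−A)/(4σd²)]^(1/4), so T ∝ (1−A)^(1/4) / √d.
T₁ = [1360×0.40/(4×5.67×10⁻⁸×4.25²)]^(1/4) = 107.35 K.
T₂ = [1360×0.88/(4×5.67×10⁻⁸×3.55²)]^(1/4) = 143.05 K.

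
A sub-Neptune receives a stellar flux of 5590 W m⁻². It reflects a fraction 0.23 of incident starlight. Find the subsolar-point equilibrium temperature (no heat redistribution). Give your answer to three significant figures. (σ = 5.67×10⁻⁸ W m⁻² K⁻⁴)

T_ss ≈ 525 K

At the subsolar point the surface absorbs S(1−A) and emits σT⁴ per unit area — no factor of 4, since only the local patch is in balance.
T = [5590 × 0.77 / 5.67×10⁻⁸]^(1/4) = (7.59×10¹⁰)^(1/4) = 525 K.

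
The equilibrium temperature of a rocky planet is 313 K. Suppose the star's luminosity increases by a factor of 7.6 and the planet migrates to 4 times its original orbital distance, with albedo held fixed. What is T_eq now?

T_eq ≈ 260 K

T_eq ∝ L^(1/4) · d^(−1/2).
T′ = 313 × 7.6^(1/4) / 4^(1/2) = 260 K.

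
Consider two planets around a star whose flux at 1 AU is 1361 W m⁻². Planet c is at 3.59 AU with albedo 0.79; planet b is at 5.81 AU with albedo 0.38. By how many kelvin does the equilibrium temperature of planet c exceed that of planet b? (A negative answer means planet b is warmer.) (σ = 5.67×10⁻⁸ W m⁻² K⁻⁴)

T_eq = [S₀(1−A)/(4σd²)]^(1/4), so T ∝ (1−A)^(1/4) / √d.
T₁ = [1361×0.21/(4×5.67×10⁻⁸×3.59²)]^(1/4) = 99.44 K.
T₂ = [1361×0.62/(4×5.67×10⁻⁸×5.81²)]^(1/4) = 102.46 K.

ΔT ≈ -3.0 K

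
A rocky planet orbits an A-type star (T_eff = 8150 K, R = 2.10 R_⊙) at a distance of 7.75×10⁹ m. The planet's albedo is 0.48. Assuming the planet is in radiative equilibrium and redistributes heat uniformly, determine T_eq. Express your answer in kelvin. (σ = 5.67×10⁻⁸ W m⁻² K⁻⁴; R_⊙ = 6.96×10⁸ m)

T_eq ≈ 2130 K

R_⋆ = 2.10 × 6.96×10⁸ = 1.46×10⁹ m.
L = 4πR_⋆²σT_⋆⁴ = 4π(1.46×10⁹)² × 5.67×10⁻⁸ × (8150)⁴ = 6.72×10²⁷ W.
S = L/(4πd²) = 8.90×10⁶ W m⁻².
Energy balance: absorbed = emitted ⇒ πR²·S(1−A) = 4πR²·σT_eq⁴, so T_eq⁴ = S(1−A)/(4σ).
T_eq = [8.90×10⁶ × 0.52 / (4 × 5.67×10⁻⁸)]^(1/4) = (2.04×10¹³)^(1/4) = 2130 K.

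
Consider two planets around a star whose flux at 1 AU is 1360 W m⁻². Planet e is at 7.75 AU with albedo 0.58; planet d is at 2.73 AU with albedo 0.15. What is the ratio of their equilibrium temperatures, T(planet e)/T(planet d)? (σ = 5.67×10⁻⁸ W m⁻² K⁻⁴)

T₁/T₂ ≈ 0.498

T_eq = [S₀(1−A)/(4σd²)]^(1/4), so T ∝ (1−A)^(1/4) / √d.
T₁ = [1360×0.42/(4×5.67×10⁻⁸×7.75²)]^(1/4) = 80.47 K.
T₂ = [1360×0.85/(4×5.67×10⁻⁸×2.73²)]^(1/4) = 161.71 K.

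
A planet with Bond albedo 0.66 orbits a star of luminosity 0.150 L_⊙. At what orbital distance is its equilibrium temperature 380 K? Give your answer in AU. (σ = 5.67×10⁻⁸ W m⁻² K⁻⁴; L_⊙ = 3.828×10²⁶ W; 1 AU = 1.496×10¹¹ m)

d ≈ 0.121 AU

L = 0.150 × 3.828×10²⁶ = 5.74×10²⁵ W.
From T_eq⁴ = L(1−A)/(16πσd²): d = √[L(1−A)/(16πσT_eq⁴)].
d = √[5.74×10²⁵ × 0.34 / (16π × 5.67×10⁻⁸ × (380)⁴)] = 1.81×10¹⁰ m = 0.121 AU.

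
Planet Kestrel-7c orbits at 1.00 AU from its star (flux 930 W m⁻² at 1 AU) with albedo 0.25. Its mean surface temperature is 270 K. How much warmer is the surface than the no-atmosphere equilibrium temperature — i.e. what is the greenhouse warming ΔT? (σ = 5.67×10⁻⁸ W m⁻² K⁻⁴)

S = 930/1.00² = 930.0 W m⁻².
T_eq = [S(1−A)/(4σ)]^(1/4) = [930.0×0.75/(4×5.67×10⁻⁸)]^(1/4) = 235.5 K.
ΔT = T_surf − T_eq = 270 − 235.5.

ΔT ≈ 34.5 K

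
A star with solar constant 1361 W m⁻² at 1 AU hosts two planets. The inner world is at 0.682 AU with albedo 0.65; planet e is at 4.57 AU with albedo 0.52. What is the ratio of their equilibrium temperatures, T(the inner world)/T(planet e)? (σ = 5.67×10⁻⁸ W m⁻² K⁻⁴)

T_eq = [S₀(1−A)/(4σd²)]^(1/4), so T ∝ (1−A)^(1/4) / √d.
T₁ = [1361×0.35/(4×5.67×10⁻⁸×0.682²)]^(1/4) = 259.23 K.
T₂ = [1361×0.48/(4×5.67×10⁻⁸×4.57²)]^(1/4) = 108.37 K.

T₁/T₂ ≈ 2.392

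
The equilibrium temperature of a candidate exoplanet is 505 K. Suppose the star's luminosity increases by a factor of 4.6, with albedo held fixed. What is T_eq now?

T_eq ∝ L^(1/4) · d^(−1/2).
T′ = 505 × 4.6^(1/4) = 740 K.

T_eq ≈ 740 K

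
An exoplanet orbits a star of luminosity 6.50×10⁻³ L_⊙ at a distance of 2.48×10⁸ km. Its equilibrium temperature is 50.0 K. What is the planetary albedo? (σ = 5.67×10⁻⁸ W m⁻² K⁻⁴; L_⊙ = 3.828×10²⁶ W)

d = 2.48×10⁸ km = 2.48×10¹¹ m.
L = 6.50×10⁻³ × 3.828×10²⁶ = 2.49×10²⁴ W.
Flux: S = L/(4πd²) = 2.49×10²⁴/(4π×(2.48×10¹¹)²) = 3.22 W m⁻².
From T_eq⁴ = S(1−A)/(4σ): 1−A = 4σT_eq⁴/S.
1−A = 4 × 5.67×10⁻⁸ × (50.0)⁴ / 3.22 = 0.440.

A ≈ 0.56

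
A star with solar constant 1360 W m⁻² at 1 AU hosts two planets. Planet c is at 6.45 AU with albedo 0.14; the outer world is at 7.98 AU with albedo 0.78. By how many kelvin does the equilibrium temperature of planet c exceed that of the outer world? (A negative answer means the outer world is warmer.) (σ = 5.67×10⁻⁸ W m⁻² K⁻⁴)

T_eq = [S₀(1−A)/(4σd²)]^(1/4), so T ∝ (1−A)^(1/4) / √d.
T₁ = [1360×0.86/(4×5.67×10⁻⁸×6.45²)]^(1/4) = 105.52 K.
T₂ = [1360×0.22/(4×5.67×10⁻⁸×7.98²)]^(1/4) = 67.46 K.

ΔT ≈ 38.1 K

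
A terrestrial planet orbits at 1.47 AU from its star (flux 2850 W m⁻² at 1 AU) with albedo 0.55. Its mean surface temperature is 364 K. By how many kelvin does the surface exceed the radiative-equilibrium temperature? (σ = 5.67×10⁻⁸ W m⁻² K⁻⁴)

S = 2850/1.47² = 1319 W m⁻².
T_eq = [S(1−A)/(4σ)]^(1/4) = [1319×0.45/(4×5.67×10⁻⁸)]^(1/4) = 226.2 K.
ΔT = T_surf − T_eq = 364 − 226.2.

ΔT ≈ 137.8 K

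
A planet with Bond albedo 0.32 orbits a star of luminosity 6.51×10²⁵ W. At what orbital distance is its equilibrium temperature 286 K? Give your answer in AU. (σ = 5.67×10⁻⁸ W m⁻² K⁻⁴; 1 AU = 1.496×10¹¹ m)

From T_eq⁴ = L(1−A)/(16πσd²): d = √[L(1−A)/(16πσT_eq⁴)].
d = √[6.51×10²⁵ × 0.68 / (16π × 5.67×10⁻⁸ × (286)⁴)] = 4.82×10¹⁰ m = 0.322 AU.

d ≈ 0.322 AU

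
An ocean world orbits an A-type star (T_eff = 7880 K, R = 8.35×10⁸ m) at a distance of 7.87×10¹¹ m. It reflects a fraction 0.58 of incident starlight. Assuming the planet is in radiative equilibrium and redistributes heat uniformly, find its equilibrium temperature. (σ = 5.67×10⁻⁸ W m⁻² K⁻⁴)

T_eq ≈ 146 K

L = 4πR_⋆²σT_⋆⁴ = 4π(8.35×10⁸)² × 5.67×10⁻⁸ × (7880)⁴ = 1.92×10²⁷ W.
S = L/(4πd²) = 246 W m⁻².
Energy balance: absorbed = emitted ⇒ πR²·S(1−A) = 4πR²·σT_eq⁴, so T_eq⁴ = S(1−A)/(4σ).
T_eq = [246 × 0.42 / (4 × 5.67×10⁻⁸)]^(1/4) = (4.56×10⁸)^(1/4) = 146 K.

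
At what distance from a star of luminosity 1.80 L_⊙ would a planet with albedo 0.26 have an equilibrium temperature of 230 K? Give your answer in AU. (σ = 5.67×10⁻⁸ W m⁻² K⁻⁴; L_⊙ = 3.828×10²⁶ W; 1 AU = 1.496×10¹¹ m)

L = 1.80 × 3.828×10²⁶ = 6.89×10²⁶ W.
From T_eq⁴ = L(1−A)/(16πσd²): d = √[L(1−A)/(16πσT_eq⁴)].
d = √[6.89×10²⁶ × 0.74 / (16π × 5.67×10⁻⁸ × (230)⁴)] = 2.53×10¹¹ m = 1.69 AU.

d ≈ 1.69 AU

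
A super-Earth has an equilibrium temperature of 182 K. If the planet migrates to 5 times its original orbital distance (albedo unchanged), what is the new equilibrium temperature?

T_eq ∝ L^(1/4) · d^(−1/2).
T′ = 182 / 5^(1/2) = 81.4 K.

T_eq ≈ 81.4 K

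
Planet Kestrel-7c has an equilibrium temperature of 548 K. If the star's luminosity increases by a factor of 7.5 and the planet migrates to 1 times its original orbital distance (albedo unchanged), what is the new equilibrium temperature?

T_eq ≈ 907 K

T_eq ∝ L^(1/4) · d^(−1/2).
T′ = 548 × 7.5^(1/4) / 1^(1/2) = 907 K.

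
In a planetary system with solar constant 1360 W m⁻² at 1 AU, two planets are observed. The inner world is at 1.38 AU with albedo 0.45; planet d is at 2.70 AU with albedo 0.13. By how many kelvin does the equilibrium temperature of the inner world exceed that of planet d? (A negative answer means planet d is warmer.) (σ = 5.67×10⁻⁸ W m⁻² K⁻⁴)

ΔT ≈ 40.4 K

T_eq = [S₀(1−A)/(4σd²)]^(1/4), so T ∝ (1−A)^(1/4) / √d.
T₁ = [1360×0.55/(4×5.67×10⁻⁸×1.38²)]^(1/4) = 204.00 K.
T₂ = [1360×0.87/(4×5.67×10⁻⁸×2.70²)]^(1/4) = 163.56 K.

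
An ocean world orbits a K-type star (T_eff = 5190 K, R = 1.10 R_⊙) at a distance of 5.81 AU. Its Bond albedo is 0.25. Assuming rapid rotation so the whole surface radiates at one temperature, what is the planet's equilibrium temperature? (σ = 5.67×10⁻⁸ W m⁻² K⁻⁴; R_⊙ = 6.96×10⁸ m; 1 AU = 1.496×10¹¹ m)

T_eq ≈ 101 K

R_⋆ = 1.10 × 6.96×10⁸ = 7.66×10⁸ m.
d = 5.81 AU = 8.69×10¹¹ m.
L = 4πR_⋆²σT_⋆⁴ = 4π(7.66×10⁸)² × 5.67×10⁻⁸ × (5190)⁴ = 3.03×10²⁶ W.
S = L/(4πd²) = 31.9 W m⁻².
Energy balance: absorbed = emitted ⇒ πR²·S(1−A) = 4πR²·σT_eq⁴, so T_eq⁴ = S(1−A)/(4σ).
T_eq = [31.9 × 0.75 / (4 × 5.67×10⁻⁸)]^(1/4) = (1.06×10⁸)^(1/4) = 101 K.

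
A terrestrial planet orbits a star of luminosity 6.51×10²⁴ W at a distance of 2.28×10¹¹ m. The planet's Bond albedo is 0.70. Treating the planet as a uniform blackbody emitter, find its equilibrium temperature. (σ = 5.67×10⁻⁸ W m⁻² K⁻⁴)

Flux: S = L/(4πd²) = 6.51×10²⁴/(4π×(2.28×10¹¹)²) = 9.97 W m⁻².
Energy balance: absorbed = emitted ⇒ πR²·S(1−A) = 4πR²·σT_eq⁴, so T_eq⁴ = S(1−A)/(4σ).
T_eq = [9.97 × 0.30 / (4 × 5.67×10⁻⁸)]^(1/4) = (1.32×10⁷)^(1/4) = 60.3 K.

T_eq ≈ 60.3 K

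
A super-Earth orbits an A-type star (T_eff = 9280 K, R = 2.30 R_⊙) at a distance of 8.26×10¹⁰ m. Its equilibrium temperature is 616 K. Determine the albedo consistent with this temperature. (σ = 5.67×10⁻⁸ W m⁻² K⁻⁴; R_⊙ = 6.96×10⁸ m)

R_⋆ = 2.30 × 6.96×10⁸ = 1.60×10⁹ m.
L = 4πR_⋆²σT_⋆⁴ = 4π(1.60×10⁹)² × 5.67×10⁻⁸ × (9280)⁴ = 1.35×10²⁸ W.
S = L/(4πd²) = 1.58×10⁵ W m⁻².
From T_eq⁴ = S(1−A)/(4σ): 1−A = 4σT_eq⁴/S.
1−A = 4 × 5.67×10⁻⁸ × (616)⁴ / 1.58×10⁵ = 0.207.

A ≈ 0.79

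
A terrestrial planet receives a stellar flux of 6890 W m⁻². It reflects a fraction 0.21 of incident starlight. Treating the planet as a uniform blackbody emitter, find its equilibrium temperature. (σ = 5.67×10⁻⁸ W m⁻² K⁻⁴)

Energy balance: absorbed = emitted ⇒ πR²·S(1−A) = 4πR²·σT_eq⁴, so T_eq⁴ = S(1−A)/(4σ).
T_eq = [6890 × 0.79 / (4 × 5.67×10⁻⁸)]^(1/4) = (2.40×10¹⁰)^(1/4) = 394 K.

T_eq ≈ 394 K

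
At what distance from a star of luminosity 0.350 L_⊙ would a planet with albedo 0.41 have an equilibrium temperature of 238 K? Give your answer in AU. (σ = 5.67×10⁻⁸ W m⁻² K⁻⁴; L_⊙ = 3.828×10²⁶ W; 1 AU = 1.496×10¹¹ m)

d ≈ 0.621 AU

L = 0.350 × 3.828×10²⁶ = 1.34×10²⁶ W.
From T_eq⁴ = L(1−A)/(16πσd²): d = √[L(1−A)/(16πσT_eq⁴)].
d = √[1.34×10²⁶ × 0.59 / (16π × 5.67×10⁻⁸ × (238)⁴)] = 9.30×10¹⁰ m = 0.621 AU.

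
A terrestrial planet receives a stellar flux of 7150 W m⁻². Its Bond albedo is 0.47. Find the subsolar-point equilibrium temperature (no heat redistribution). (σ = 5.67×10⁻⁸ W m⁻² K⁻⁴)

T_ss ≈ 508 K

At the subsolar point the surface absorbs S(1−A) and emits σT⁴ per unit area — no factor of 4, since only the local patch is in balance.
T = [7150 × 0.53 / 5.67×10⁻⁸]^(1/4) = (6.68×10¹⁰)^(1/4) = 508 K.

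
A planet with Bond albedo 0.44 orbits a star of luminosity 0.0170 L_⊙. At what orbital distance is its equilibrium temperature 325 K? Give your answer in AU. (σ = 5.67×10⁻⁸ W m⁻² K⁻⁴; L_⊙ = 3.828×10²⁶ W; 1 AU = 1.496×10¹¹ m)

L = 0.0170 × 3.828×10²⁶ = 6.51×10²⁴ W.
From T_eq⁴ = L(1−A)/(16πσd²): d = √[L(1−A)/(16πσT_eq⁴)].
d = √[6.51×10²⁴ × 0.56 / (16π × 5.67×10⁻⁸ × (325)⁴)] = 1.07×10¹⁰ m = 0.0716 AU.

d ≈ 0.0716 AU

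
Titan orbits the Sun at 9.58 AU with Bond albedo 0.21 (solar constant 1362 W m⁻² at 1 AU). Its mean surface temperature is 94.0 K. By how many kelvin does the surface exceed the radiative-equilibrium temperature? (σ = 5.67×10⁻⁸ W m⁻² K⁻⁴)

S = 1362/9.58² = 14.84 W m⁻².
T_eq = [S(1−A)/(4σ)]^(1/4) = [14.84×0.79/(4×5.67×10⁻⁸)]^(1/4) = 84.8 K.
ΔT = T_surf − T_eq = 94 − 84.8.

ΔT ≈ 9.2 K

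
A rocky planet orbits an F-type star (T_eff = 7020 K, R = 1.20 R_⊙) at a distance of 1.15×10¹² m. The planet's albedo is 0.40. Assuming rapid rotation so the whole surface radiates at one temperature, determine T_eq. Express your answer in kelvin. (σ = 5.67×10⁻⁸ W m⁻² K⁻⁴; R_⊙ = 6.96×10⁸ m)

R_⋆ = 1.20 × 6.96×10⁸ = 8.35×10⁸ m.
L = 4πR_⋆²σT_⋆⁴ = 4π(8.35×10⁸)² × 5.67×10⁻⁸ × (7020)⁴ = 1.21×10²⁷ W.
S = L/(4πd²) = 72.6 W m⁻².
Energy balance: absorbed = emitted ⇒ πR²·S(1−A) = 4πR²·σT_eq⁴, so T_eq⁴ = S(1−A)/(4σ).
T_eq = [72.6 × 0.60 / (4 × 5.67×10⁻⁸)]^(1/4) = (1.92×10⁸)^(1/4) = 118 K.

T_eq ≈ 118 K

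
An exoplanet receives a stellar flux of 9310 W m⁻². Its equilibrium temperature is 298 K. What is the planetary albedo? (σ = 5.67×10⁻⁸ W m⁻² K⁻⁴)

From T_eq⁴ = S(1−A)/(4σ): 1−A = 4σT_eq⁴/S.
1−A = 4 × 5.67×10⁻⁸ × (298)⁴ / 9310 = 0.192.

A ≈ 0.81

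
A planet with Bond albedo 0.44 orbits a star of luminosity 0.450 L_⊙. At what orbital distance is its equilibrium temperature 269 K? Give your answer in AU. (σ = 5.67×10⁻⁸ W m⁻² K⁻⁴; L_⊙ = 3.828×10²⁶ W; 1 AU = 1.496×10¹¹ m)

d ≈ 0.537 AU

L = 0.450 × 3.828×10²⁶ = 1.72×10²⁶ W.
From T_eq⁴ = L(1−A)/(16πσd²): d = √[L(1−A)/(16πσT_eq⁴)].
d = √[1.72×10²⁶ × 0.56 / (16π × 5.67×10⁻⁸ × (269)⁴)] = 8.04×10¹⁰ m = 0.537 AU.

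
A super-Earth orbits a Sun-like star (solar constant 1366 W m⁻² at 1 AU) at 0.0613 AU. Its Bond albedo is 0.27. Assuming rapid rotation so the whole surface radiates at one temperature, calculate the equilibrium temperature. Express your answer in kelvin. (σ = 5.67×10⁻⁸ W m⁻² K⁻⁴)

Flux at 0.0613 AU: S = 1366/0.0613² = 3.64×10⁵ W m⁻².
Energy balance: absorbed = emitted ⇒ πR²·S(1−A) = 4πR²·σT_eq⁴, so T_eq⁴ = S(1−A)/(4σ).
T_eq = [3.64×10⁵ × 0.73 / (4 × 5.67×10⁻⁸)]^(1/4) = (1.17×10¹²)^(1/4) = 1040 K.

T_eq ≈ 1040 K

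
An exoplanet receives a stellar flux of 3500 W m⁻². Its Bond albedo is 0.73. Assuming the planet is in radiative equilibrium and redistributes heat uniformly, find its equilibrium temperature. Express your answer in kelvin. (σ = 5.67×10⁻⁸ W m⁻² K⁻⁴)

T_eq ≈ 254 K

Energy balance: absorbed = emitted ⇒ πR²·S(1−A) = 4πR²·σT_eq⁴, so T_eq⁴ = S(1−A)/(4σ).
T_eq = [3500 × 0.27 / (4 × 5.67×10⁻⁸)]^(1/4) = (4.17×10⁹)^(1/4) = 254 K.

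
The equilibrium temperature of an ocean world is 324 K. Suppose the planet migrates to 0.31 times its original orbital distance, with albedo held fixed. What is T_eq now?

T_eq ≈ 582 K

T_eq ∝ L^(1/4) · d^(−1/2).
T′ = 324 / 0.31^(1/2) = 582 K.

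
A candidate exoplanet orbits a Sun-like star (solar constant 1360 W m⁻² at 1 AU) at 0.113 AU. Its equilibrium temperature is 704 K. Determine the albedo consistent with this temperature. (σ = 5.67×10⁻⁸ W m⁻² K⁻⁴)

Flux at 0.113 AU: S = 1360/0.113² = 1.07×10⁵ W m⁻².
From T_eq⁴ = S(1−A)/(4σ): 1−A = 4σT_eq⁴/S.
1−A = 4 × 5.67×10⁻⁸ × (704)⁴ / 1.07×10⁵ = 0.523.

A ≈ 0.48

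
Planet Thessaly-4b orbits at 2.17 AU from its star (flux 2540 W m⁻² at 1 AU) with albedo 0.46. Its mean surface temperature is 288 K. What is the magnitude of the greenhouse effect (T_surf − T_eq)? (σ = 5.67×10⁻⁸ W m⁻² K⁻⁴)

ΔT ≈ 98.7 K

S = 2540/2.17² = 539.4 W m⁻².
T_eq = [S(1−A)/(4σ)]^(1/4) = [539.4×0.54/(4×5.67×10⁻⁸)]^(1/4) = 189.3 K.
ΔT = T_surf − T_eq = 288 − 189.3.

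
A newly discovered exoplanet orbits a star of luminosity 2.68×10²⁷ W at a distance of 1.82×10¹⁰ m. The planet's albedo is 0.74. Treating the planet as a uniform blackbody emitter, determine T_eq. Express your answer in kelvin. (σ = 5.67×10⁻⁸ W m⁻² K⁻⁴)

Flux: S = L/(4πd²) = 2.68×10²⁷/(4π×(1.82×10¹⁰)²) = 6.44×10⁵ W m⁻².
Energy balance: absorbed = emitted ⇒ πR²·S(1−A) = 4πR²·σT_eq⁴, so T_eq⁴ = S(1−A)/(4σ).
T_eq = [6.44×10⁵ × 0.26 / (4 × 5.67×10⁻⁸)]^(1/4) = (7.38×10¹¹)^(1/4) = 927 K.

T_eq ≈ 927 K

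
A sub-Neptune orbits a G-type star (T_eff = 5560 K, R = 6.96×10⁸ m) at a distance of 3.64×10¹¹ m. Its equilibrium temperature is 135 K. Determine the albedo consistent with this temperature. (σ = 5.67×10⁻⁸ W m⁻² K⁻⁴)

L = 4πR_⋆²σT_⋆⁴ = 4π(6.96×10⁸)² × 5.67×10⁻⁸ × (5560)⁴ = 3.30×10²⁶ W.
S = L/(4πd²) = 198 W m⁻².
From T_eq⁴ = S(1−A)/(4σ): 1−A = 4σT_eq⁴/S.
1−A = 4 × 5.67×10⁻⁸ × (135)⁴ / 198 = 0.380.

A ≈ 0.62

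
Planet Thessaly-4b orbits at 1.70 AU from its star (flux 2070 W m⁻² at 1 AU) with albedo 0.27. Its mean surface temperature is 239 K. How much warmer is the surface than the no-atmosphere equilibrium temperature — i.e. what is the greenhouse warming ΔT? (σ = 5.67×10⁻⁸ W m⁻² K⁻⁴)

ΔT ≈ 19.9 K

S = 2070/1.70² = 716.3 W m⁻².
T_eq = [S(1−A)/(4σ)]^(1/4) = [716.3×0.73/(4×5.67×10⁻⁸)]^(1/4) = 219.1 K.
ΔT = T_surf − T_eq = 239 − 219.1.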